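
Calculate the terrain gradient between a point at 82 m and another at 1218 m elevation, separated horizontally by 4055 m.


gradient = (1218 - 82) / 4055 = 1136 / 4055 = 0.2801

0.2801


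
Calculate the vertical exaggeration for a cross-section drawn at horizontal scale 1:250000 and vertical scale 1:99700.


VE = horizontal_scale / vertical_scale = 250000 / 99700 ≈ 2.5

2.5x


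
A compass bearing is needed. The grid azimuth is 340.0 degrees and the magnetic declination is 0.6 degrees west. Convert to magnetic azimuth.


magnetic azimuth = grid azimuth - declination (east +ve)
mag_az = 340.0 - -0.6 = 340.6 degrees

340.6 degrees


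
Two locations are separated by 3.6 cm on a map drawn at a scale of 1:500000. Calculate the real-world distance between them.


ground = 3.6 cm * 500000 / 100 = 18000.0 m = 18.0 km

18.0 km


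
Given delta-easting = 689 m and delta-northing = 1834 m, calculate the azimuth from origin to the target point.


az = atan2(689, 1834) = 20.6 deg
adjusted to 0-360: 20.6 degrees

20.6 degrees


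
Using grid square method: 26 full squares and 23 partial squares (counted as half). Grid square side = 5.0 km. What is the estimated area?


effective squares = 26 + 23 * 0.5 = 37.5
area = 37.5 * 25.0 = 937.5 km^2

937.5 km^2


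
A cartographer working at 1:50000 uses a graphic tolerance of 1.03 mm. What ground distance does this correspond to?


ground = 1.03 mm * 50000 / 1000 = 51.5 m

51.5 m


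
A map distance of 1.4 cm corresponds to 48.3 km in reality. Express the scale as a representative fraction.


ground = 48.3 km = 4830000 cm; RF denominator = ground / map = 4830000 / 1.4 = 3450000; RF = 1:3450000

1:3450000


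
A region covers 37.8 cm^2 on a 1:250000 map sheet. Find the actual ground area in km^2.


ground_area = 37.8 * (250000/100)^2 = 236250000.0 m^2 = 236.25 km^2

236.25 km^2


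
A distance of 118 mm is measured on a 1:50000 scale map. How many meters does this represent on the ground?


ground = 118 mm * 50000 / 1000 = 5900.0 m

5900.0 m


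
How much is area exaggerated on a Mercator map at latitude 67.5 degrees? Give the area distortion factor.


area_distortion = 1/cos^2(67.5) = 6.828

6.828


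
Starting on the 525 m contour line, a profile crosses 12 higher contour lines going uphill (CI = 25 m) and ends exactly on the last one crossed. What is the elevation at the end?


elevation = 525 + 12 * 25 = 825 m

825 m


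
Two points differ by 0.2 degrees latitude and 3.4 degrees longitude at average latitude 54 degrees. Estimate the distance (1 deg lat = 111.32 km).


dlat_km = 0.2 * 111.32 = 22.264
dlon_km = 3.4 * 111.32 * cos(54) ≈ 222.47
dist = sqrt(22.264^2 + 222.47^2) ≈ 223.6 km

223.6 km


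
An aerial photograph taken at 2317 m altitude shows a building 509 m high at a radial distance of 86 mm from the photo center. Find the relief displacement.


d = h * r / H = 509 * 86 / 2317 = 18.89 mm

18.89 mm


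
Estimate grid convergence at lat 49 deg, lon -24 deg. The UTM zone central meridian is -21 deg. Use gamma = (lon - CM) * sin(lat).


gamma = (-24 - -21) * sin(49) = -3 * 0.75471 = -2.264 degrees

-2.264 degrees


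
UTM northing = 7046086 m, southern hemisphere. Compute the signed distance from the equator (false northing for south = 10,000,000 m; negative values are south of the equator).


For southern: actual = 7046086 - 10000000 = -2953914 m

-2953914 m


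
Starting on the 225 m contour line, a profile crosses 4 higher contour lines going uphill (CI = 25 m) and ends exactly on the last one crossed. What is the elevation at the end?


elevation = 225 + 4 * 25 = 325 m

325 m


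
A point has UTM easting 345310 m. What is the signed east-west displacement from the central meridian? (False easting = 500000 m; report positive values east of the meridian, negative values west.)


displacement = 345310 - 500000 = -154690 m

-154690 m


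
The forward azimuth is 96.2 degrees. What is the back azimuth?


back azimuth = (96.2 + 180) mod 360 = 276.2 degrees

276.2 degrees


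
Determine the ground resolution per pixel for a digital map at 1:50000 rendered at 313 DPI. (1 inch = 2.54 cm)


pixel_cm = 2.54 / 313 ≈ 0.008115 cm
ground = pixel_cm * 50000 / 100 = 2.54 * 50000 / (313 * 100) = 127000 / 31300 ≈ 4.06 m

4.06 m


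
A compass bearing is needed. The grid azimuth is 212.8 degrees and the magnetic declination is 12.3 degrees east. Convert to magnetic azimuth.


magnetic azimuth = grid azimuth - declination (east +ve)
mag_az = 212.8 - 12.3 = 200.5 degrees

200.5 degrees


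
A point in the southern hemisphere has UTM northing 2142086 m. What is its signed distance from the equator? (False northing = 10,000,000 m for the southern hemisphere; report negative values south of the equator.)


For southern: actual = 2142086 - 10000000 = -7857914 m

-7857914 m


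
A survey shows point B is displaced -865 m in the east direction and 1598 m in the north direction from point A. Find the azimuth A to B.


az = atan2(-865, 1598) = -28.4 deg
adjusted to 0-360: 331.6 degrees

331.6 degrees


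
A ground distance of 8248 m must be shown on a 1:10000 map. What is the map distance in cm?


map_cm = 8248 * 100 / 10000 = 82.48 cm

82.48 cm


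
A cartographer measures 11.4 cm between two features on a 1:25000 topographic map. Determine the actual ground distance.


ground = 11.4 cm * 25000 / 100 = 2850.0 m = 2.85 km

2.85 km


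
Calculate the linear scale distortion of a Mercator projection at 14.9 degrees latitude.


SF = 1 / cos(14.9) = 1 / 0.966376 = 1.035

1.035


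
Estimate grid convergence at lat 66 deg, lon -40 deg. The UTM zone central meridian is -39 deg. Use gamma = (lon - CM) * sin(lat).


gamma = (-40 - -39) * sin(66) = -1 * 0.913545 = -0.914 degrees

-0.914 degrees


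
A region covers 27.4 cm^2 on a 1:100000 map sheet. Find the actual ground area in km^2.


ground_area = 27.4 * (100000/100)^2 = 27400000.0 m^2 = 27.4 km^2

27.4 km^2


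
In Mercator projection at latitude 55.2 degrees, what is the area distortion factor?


area_distortion = 1/cos^2(55.2) = 3.07

3.07


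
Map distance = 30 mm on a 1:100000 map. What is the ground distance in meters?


ground = 30 mm * 100000 / 1000 = 3000.0 m

3000.0 m


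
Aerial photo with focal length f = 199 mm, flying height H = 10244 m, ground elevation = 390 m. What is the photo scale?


scale = f / (H - h) = 199 mm / 9854 m = 199 / 9854000 = 1:49518

1:49518


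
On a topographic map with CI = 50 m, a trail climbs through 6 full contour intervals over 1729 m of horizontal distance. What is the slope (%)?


elevation change = 6 * 50 = 300 m
slope = 300 / 1729 * 100 = 17.4%

17.4%


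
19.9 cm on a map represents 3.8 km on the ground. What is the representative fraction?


ground = 3.8 km = 380000 cm; RF denominator = ground / map = 380000 / 19.9 ≈ 19095; RF = 1:19095

1:19095


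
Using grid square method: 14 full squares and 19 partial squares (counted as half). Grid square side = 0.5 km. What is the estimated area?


effective squares = 14 + 19 * 0.5 = 23.5
area = 23.5 * 0.25 = 5.875 km^2

5.875 km^2


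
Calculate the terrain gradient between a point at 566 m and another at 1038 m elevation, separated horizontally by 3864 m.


gradient = (1038 - 566) / 3864 = 472 / 3864 = 0.1222

0.1222


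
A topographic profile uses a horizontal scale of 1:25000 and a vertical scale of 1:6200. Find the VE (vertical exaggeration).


VE = horizontal_scale / vertical_scale = 25000 / 6200 ≈ 4.0

4.0x


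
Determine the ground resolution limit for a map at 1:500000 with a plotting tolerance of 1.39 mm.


ground = 1.39 mm * 500000 / 1000 = 695.0 m

695.0 m


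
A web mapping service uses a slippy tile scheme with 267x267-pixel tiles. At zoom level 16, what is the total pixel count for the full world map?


tiles per axis = 2^16 = 65536
total tiles = 65536^2 = 4294967296
pixels per axis = 65536 * 267 = 17498112
total pixels = 17498112^2 = 306183923564544

306183923564544 pixels


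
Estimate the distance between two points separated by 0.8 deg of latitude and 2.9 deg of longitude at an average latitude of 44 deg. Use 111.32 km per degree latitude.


dlat_km = 0.8 * 111.32 = 89.056
dlon_km = 2.9 * 111.32 * cos(44) ≈ 232.223
dist = sqrt(89.056^2 + 232.223^2) ≈ 248.7 km

248.7 km


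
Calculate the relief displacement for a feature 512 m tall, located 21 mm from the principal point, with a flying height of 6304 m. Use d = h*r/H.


d = h * r / H = 512 * 21 / 6304 = 1.71 mm

1.71 mm


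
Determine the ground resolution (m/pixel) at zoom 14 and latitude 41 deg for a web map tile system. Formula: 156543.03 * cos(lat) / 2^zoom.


res = 156543.03 * cos(41) / 2^14 = 156543.03 * 0.75470958 / 16384 = 7.21 m/pixel

7.21 m/pixel


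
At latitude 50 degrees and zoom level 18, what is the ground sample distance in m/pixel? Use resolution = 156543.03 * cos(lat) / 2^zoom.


res = 156543.03 * cos(50) / 2^18 = 156543.03 * 0.64278761 / 262144 = 0.38 m/pixel

0.38 m/pixel


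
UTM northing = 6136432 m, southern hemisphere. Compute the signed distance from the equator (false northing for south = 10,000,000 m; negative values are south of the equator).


For southern: actual = 6136432 - 10000000 = -3863568 m

-3863568 m


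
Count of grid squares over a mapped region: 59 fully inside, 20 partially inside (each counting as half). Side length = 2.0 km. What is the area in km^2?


effective squares = 59 + 20 * 0.5 = 69.0
area = 69.0 * 4.0 = 276.0 km^2

276.0 km^2


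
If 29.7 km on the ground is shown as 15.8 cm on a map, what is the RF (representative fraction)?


ground = 29.7 km = 2970000 cm; RF denominator = ground / map = 2970000 / 15.8 ≈ 187975; RF = 1:187975

1:187975


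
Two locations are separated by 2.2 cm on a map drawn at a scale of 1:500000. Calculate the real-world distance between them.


ground = 2.2 cm * 500000 / 100 = 11000.0 m = 11.0 km

11.0 km


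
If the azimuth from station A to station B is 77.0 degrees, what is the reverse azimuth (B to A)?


back azimuth = (77.0 + 180) mod 360 = 257.0 degrees

257.0 degrees


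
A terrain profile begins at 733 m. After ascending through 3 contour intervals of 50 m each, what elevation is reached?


elevation = 733 + 3 * 50 = 883 m

883 m


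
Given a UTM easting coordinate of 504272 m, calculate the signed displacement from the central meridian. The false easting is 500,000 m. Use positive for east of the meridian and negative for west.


displacement = 504272 - 500000 = 4272 m

4272 m


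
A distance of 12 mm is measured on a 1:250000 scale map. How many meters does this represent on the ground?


ground = 12 mm * 250000 / 1000 = 3000.0 m

3000.0 m


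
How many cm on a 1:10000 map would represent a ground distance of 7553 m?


map_cm = 7553 * 100 / 10000 = 75.53 cm

75.53 cm


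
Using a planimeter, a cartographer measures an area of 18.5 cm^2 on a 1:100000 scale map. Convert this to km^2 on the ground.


ground_area = 18.5 * (100000/100)^2 = 18500000.0 m^2 = 18.5 km^2

18.5 km^2


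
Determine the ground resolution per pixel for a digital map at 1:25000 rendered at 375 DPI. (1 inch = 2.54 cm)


pixel_cm = 2.54 / 375 ≈ 0.006773 cm
ground = pixel_cm * 25000 / 100 = 2.54 * 25000 / (375 * 100) = 63500 / 37500 ≈ 1.69 m

1.69 m


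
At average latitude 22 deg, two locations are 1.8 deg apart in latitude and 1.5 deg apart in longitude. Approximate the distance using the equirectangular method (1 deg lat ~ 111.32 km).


dlat_km = 1.8 * 111.32 = 200.376
dlon_km = 1.5 * 111.32 * cos(22) ≈ 154.821
dist = sqrt(200.376^2 + 154.821^2) ≈ 253.2 km

253.2 km


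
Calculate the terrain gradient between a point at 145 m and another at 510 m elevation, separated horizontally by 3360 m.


gradient = (510 - 145) / 3360 = 365 / 3360 = 0.1086

0.1086


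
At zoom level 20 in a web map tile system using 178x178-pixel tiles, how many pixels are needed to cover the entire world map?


tiles per axis = 2^20 = 1048576
total tiles = 1048576^2 = 1099511627776
pixels per axis = 1048576 * 178 = 186646528
total pixels = 186646528^2 = 34836926414454784

34836926414454784 pixels


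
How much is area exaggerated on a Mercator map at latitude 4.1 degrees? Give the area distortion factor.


area_distortion = 1/cos^2(4.1) = 1.005

1.005


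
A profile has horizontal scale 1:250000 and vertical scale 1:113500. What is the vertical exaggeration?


VE = horizontal_scale / vertical_scale = 250000 / 113500 ≈ 2.2

2.2x


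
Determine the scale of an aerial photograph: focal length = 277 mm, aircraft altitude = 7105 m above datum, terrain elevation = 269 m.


scale = f / (H - h) = 277 mm / 6836 m = 277 / 6836000 = 1:24679

1:24679


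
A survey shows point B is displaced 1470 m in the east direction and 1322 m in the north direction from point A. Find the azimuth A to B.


az = atan2(1470, 1322) = 48.0 deg
adjusted to 0-360: 48.0 degrees

48.0 degrees


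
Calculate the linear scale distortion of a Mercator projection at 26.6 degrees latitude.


SF = 1 / cos(26.6) = 1 / 0.894154 = 1.118

1.118


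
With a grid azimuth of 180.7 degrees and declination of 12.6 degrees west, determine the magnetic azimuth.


magnetic azimuth = grid azimuth - declination (east +ve)
mag_az = 180.7 - -12.6 = 193.3 degrees

193.3 degrees


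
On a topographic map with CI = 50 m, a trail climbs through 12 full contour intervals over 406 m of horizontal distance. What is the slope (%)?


elevation change = 12 * 50 = 600 m
slope = 600 / 406 * 100 = 147.8%

147.8%


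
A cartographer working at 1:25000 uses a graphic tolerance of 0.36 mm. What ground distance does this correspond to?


ground = 0.36 mm * 25000 / 1000 = 9.0 m

9.0 m


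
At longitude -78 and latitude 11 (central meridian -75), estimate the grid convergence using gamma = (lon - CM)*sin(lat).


gamma = (-78 - -75) * sin(11) = -3 * 0.190809 = -0.572 degrees

-0.572 degrees


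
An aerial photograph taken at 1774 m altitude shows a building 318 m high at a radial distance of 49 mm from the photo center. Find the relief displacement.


d = h * r / H = 318 * 49 / 1774 = 8.78 mm

8.78 mm


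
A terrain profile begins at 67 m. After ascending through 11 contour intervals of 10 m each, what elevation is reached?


elevation = 67 + 11 * 10 = 177 m

177 m


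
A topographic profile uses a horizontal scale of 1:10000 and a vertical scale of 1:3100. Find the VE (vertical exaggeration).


VE = horizontal_scale / vertical_scale = 10000 / 3100 ≈ 3.2

3.2x


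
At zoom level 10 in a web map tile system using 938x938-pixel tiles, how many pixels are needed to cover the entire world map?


tiles per axis = 2^10 = 1024
total tiles = 1024^2 = 1048576
pixels per axis = 1024 * 938 = 960512
total pixels = 960512^2 = 922583302144

922583302144 pixels


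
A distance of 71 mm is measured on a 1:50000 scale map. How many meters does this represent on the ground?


ground = 71 mm * 50000 / 1000 = 3550.0 m

3550.0 m


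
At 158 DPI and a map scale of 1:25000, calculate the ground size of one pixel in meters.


pixel_cm = 2.54 / 158 ≈ 0.016076 cm
ground = pixel_cm * 25000 / 100 = 2.54 * 25000 / (158 * 100) = 63500 / 15800 ≈ 4.02 m

4.02 m


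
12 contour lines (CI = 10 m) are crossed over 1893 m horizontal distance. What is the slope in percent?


elevation change = 12 * 10 = 120 m
slope = 120 / 1893 * 100 = 6.3%

6.3%


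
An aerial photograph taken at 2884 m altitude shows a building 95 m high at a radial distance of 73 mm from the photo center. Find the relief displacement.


d = h * r / H = 95 * 73 / 2884 = 2.4 mm

2.4 mm


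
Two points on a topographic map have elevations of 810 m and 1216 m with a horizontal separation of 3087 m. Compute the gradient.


gradient = (1216 - 810) / 3087 = 406 / 3087 = 0.1315

0.1315


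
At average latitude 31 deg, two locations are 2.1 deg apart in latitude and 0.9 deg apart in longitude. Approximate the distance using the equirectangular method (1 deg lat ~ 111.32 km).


dlat_km = 2.1 * 111.32 = 233.772
dlon_km = 0.9 * 111.32 * cos(31) ≈ 85.878
dist = sqrt(233.772^2 + 85.878^2) ≈ 249.0 km

249.0 km


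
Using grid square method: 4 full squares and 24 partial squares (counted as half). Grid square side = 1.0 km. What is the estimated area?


effective squares = 4 + 24 * 0.5 = 16.0
area = 16.0 * 1.0 = 16.0 km^2

16.0 km^2


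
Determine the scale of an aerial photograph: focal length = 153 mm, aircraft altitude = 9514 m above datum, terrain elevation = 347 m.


scale = f / (H - h) = 153 mm / 9167 m = 153 / 9167000 = 1:59915

1:59915


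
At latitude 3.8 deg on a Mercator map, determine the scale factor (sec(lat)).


SF = 1 / cos(3.8) = 1 / 0.997801 = 1.002

1.002


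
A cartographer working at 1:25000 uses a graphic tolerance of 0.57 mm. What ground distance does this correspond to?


ground = 0.57 mm * 25000 / 1000 = 14.25 m

14.25 m


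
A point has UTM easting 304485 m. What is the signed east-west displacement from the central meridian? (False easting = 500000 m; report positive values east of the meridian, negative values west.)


displacement = 304485 - 500000 = -195515 m

-195515 m


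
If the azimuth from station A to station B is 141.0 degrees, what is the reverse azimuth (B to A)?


back azimuth = (141.0 + 180) mod 360 = 321.0 degrees

321.0 degrees


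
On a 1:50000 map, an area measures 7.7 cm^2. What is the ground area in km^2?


ground_area = 7.7 * (50000/100)^2 = 1925000.0 m^2 = 1.925 km^2

1.925 km^2


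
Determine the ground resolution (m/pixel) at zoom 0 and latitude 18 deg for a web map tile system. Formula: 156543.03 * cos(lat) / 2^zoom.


res = 156543.03 * cos(18) / 2^0 = 156543.03 * 0.95105652 / 1 = 148881.27 m/pixel

148881.27 m/pixel


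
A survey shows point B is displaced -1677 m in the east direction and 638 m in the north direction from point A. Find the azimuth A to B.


az = atan2(-1677, 638) = -69.2 deg
adjusted to 0-360: 290.8 degrees

290.8 degrees


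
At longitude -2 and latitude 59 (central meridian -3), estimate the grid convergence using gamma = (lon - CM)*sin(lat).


gamma = (-2 - -3) * sin(59) = 1 * 0.857167 = 0.857 degrees

0.857 degrees


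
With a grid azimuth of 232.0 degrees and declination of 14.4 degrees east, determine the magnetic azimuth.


magnetic azimuth = grid azimuth - declination (east +ve)
mag_az = 232.0 - 14.4 = 217.6 degrees

217.6 degrees


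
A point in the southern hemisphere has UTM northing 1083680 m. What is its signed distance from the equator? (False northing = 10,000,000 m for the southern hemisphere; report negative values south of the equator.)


For southern: actual = 1083680 - 10000000 = -8916320 m

-8916320 m


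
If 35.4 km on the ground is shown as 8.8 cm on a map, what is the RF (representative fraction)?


ground = 35.4 km = 3540000 cm; RF denominator = ground / map = 3540000 / 8.8 ≈ 402273; RF = 1:402273

1:402273


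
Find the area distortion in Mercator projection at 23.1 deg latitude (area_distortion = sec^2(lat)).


area_distortion = 1/cos^2(23.1) = 1.182

1.182


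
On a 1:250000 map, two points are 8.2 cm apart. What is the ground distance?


ground = 8.2 cm * 250000 / 100 = 20500.0 m = 20.5 km

20.5 km


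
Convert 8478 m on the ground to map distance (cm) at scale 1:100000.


map_cm = 8478 * 100 / 100000 = 8.478 cm ≈ 8.48 cm

8.48 cm


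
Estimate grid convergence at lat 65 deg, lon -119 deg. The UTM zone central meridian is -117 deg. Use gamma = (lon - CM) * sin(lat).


gamma = (-119 - -117) * sin(65) = -2 * 0.906308 = -1.813 degrees

-1.813 degrees


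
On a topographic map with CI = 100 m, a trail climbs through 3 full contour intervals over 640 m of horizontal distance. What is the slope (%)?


elevation change = 3 * 100 = 300 m
slope = 300 / 640 * 100 = 46.9%

46.9%


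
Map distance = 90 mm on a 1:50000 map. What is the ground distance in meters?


ground = 90 mm * 50000 / 1000 = 4500.0 m

4500.0 m


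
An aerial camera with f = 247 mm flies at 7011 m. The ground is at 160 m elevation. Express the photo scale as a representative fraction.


scale = f / (H - h) = 247 mm / 6851 m = 247 / 6851000 = 1:27737

1:27737


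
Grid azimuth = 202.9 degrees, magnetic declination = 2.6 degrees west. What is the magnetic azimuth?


magnetic azimuth = grid azimuth - declination (east +ve)
mag_az = 202.9 - -2.6 = 205.5 degrees

205.5 degrees


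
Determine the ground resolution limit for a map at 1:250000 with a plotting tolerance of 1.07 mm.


ground = 1.07 mm * 250000 / 1000 = 267.5 m

267.5 m


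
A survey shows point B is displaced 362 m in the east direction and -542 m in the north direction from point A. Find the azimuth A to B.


az = atan2(362, -542) = 146.3 deg
adjusted to 0-360: 146.3 degrees

146.3 degrees


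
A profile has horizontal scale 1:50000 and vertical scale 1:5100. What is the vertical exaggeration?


VE = horizontal_scale / vertical_scale = 50000 / 5100 ≈ 9.8

9.8x


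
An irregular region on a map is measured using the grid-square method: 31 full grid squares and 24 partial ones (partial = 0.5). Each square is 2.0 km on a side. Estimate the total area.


effective squares = 31 + 24 * 0.5 = 43.0
area = 43.0 * 4.0 = 172.0 km^2

172.0 km^2


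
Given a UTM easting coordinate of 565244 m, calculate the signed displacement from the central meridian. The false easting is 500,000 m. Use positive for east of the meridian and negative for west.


displacement = 565244 - 500000 = 65244 m

65244 m


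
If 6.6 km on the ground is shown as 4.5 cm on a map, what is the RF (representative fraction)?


ground = 6.6 km = 660000 cm; RF denominator = ground / map = 660000 / 4.5 ≈ 146667; RF = 1:146667

1:146667


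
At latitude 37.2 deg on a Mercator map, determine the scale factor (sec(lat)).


SF = 1 / cos(37.2) = 1 / 0.79653 = 1.255

1.255


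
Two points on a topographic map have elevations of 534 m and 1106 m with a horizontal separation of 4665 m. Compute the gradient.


gradient = (1106 - 534) / 4665 = 572 / 4665 = 0.1226

0.1226


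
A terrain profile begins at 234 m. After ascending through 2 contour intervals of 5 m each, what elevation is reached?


elevation = 234 + 2 * 5 = 244 m

244 m


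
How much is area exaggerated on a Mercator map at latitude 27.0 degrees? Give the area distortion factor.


area_distortion = 1/cos^2(27.0) = 1.26

1.26


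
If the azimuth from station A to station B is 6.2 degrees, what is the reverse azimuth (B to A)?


back azimuth = (6.2 + 180) mod 360 = 186.2 degrees

186.2 degrees


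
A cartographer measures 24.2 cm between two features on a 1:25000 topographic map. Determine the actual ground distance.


ground = 24.2 cm * 25000 / 100 = 6050.0 m = 6.05 km

6.05 km


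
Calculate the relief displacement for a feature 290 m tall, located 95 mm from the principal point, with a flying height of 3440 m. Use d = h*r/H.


d = h * r / H = 290 * 95 / 3440 = 8.01 mm

8.01 mm


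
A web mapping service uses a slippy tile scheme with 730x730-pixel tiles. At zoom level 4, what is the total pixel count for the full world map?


tiles per axis = 2^4 = 16
total tiles = 16^2 = 256
pixels per axis = 16 * 730 = 11680
total pixels = 11680^2 = 136422400

136422400 pixels


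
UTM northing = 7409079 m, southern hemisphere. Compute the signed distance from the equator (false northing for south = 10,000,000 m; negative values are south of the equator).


For southern: actual = 7409079 - 10000000 = -2590921 m

-2590921 m


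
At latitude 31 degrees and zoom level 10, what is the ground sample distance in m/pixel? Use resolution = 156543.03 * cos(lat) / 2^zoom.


res = 156543.03 * cos(31) / 2^10 = 156543.03 * 0.8571673 / 1024 = 131.04 m/pixel

131.04 m/pixel


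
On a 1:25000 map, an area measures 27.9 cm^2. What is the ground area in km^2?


ground_area = 27.9 * (25000/100)^2 = 1743750.0 m^2 = 1.74375 km^2 ≈ 1.744 km^2

1.744 km^2


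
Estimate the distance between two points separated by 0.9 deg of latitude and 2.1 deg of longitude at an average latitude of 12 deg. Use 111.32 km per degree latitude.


dlat_km = 0.9 * 111.32 = 100.188
dlon_km = 2.1 * 111.32 * cos(12) ≈ 228.664
dist = sqrt(100.188^2 + 228.664^2) ≈ 249.6 km

249.6 km


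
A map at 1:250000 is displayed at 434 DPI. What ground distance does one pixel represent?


pixel_cm = 2.54 / 434 ≈ 0.005853 cm
ground = pixel_cm * 250000 / 100 = 2.54 * 250000 / (434 * 100) = 635000 / 43400 ≈ 14.63 m

14.63 m


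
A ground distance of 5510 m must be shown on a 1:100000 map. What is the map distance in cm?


map_cm = 5510 * 100 / 100000 = 5.51 cm

5.51 cm


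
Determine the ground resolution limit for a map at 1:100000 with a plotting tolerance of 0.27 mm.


ground = 0.27 mm * 100000 / 1000 = 27.0 m

27.0 m


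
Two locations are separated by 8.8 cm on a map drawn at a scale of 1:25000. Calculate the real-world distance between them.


ground = 8.8 cm * 25000 / 100 = 2200.0 m = 2.2 km

2.2 km


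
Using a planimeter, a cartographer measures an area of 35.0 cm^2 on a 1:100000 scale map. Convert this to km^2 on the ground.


ground_area = 35.0 * (100000/100)^2 = 35000000.0 m^2 = 35.0 km^2

35.0 km^2


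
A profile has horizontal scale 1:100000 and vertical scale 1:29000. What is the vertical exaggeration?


VE = horizontal_scale / vertical_scale = 100000 / 29000 ≈ 3.4

3.4x


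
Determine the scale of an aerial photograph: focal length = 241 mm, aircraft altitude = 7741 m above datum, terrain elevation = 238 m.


scale = f / (H - h) = 241 mm / 7503 m = 241 / 7503000 = 1:31133

1:31133


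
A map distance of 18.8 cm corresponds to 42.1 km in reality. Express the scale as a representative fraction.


ground = 42.1 km = 4210000 cm; RF denominator = ground / map = 4210000 / 18.8 ≈ 223936; RF = 1:223936

1:223936


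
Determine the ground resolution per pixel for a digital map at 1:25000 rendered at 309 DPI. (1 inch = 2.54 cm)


pixel_cm = 2.54 / 309 ≈ 0.00822 cm
ground = pixel_cm * 25000 / 100 = 2.54 * 25000 / (309 * 100) = 63500 / 30900 ≈ 2.06 m

2.06 m


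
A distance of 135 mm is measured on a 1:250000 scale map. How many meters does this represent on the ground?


ground = 135 mm * 250000 / 1000 = 33750.0 m

33750.0 m


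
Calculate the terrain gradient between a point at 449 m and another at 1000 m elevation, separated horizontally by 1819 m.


gradient = (1000 - 449) / 1819 = 551 / 1819 = 0.3029

0.3029


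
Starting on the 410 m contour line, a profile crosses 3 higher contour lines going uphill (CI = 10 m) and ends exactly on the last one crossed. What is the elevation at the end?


elevation = 410 + 3 * 10 = 440 m

440 m


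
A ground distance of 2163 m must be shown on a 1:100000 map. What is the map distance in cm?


map_cm = 2163 * 100 / 100000 = 2.163 cm ≈ 2.16 cm

2.16 cm


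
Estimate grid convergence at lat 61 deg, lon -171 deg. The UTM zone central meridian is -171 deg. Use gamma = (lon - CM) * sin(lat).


gamma = (-171 - -171) * sin(61) = 0 * 0.87462 = 0.0 degrees

0.0 degrees


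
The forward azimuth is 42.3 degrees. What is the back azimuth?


back azimuth = (42.3 + 180) mod 360 = 222.3 degrees

222.3 degrees


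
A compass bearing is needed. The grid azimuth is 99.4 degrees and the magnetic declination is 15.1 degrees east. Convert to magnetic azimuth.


magnetic azimuth = grid azimuth - declination (east +ve)
mag_az = 99.4 - 15.1 = 84.3 degrees

84.3 degrees


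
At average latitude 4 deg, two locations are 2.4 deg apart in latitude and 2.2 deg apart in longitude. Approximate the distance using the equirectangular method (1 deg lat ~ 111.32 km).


dlat_km = 2.4 * 111.32 = 267.168
dlon_km = 2.2 * 111.32 * cos(4) ≈ 244.307
dist = sqrt(267.168^2 + 244.307^2) ≈ 362.0 km

362.0 km


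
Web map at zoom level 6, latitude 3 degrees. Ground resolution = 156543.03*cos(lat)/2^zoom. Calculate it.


res = 156543.03 * cos(3) / 2^6 = 156543.03 * 0.99862953 / 64 = 2442.63 m/pixel

2442.63 m/pixel


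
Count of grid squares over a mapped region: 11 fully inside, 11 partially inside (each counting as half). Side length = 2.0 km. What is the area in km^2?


effective squares = 11 + 11 * 0.5 = 16.5
area = 16.5 * 4.0 = 66.0 km^2

66.0 km^2


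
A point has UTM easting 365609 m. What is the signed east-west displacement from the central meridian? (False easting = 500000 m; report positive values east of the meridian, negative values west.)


displacement = 365609 - 500000 = -134391 m

-134391 m


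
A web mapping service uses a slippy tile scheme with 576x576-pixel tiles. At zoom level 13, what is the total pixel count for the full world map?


tiles per axis = 2^13 = 8192
total tiles = 8192^2 = 67108864
pixels per axis = 8192 * 576 = 4718592
total pixels = 4718592^2 = 22265110462464

22265110462464 pixels


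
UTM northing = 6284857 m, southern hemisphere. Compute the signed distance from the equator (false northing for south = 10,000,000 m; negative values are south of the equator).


For southern: actual = 6284857 - 10000000 = -3715143 m

-3715143 m


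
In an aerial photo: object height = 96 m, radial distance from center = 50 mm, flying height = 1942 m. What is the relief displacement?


d = h * r / H = 96 * 50 / 1942 = 2.47 mm

2.47 mm


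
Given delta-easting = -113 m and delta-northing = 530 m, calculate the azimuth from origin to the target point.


az = atan2(-113, 530) = -12.0 deg
adjusted to 0-360: 348.0 degrees

348.0 degrees


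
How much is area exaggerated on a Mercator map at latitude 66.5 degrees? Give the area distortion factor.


area_distortion = 1/cos^2(66.5) = 6.289

6.289


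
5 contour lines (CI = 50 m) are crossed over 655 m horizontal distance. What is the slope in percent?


elevation change = 5 * 50 = 250 m
slope = 250 / 655 * 100 = 38.2%

38.2%


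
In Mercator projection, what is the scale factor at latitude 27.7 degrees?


SF = 1 / cos(27.7) = 1 / 0.885394 = 1.129

1.129


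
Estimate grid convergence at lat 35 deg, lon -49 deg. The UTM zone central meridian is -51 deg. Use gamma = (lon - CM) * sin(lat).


gamma = (-49 - -51) * sin(35) = 2 * 0.573576 = 1.147 degrees

1.147 degrees


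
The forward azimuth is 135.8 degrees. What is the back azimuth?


back azimuth = (135.8 + 180) mod 360 = 315.8 degrees

315.8 degrees


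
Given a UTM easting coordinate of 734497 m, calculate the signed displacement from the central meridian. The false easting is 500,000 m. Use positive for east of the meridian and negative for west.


displacement = 734497 - 500000 = 234497 m

234497 m


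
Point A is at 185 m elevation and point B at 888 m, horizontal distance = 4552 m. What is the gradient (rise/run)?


gradient = (888 - 185) / 4552 = 703 / 4552 = 0.1544

0.1544


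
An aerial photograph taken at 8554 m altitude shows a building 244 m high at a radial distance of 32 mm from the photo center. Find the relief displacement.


d = h * r / H = 244 * 32 / 8554 = 0.91 mm

0.91 mm


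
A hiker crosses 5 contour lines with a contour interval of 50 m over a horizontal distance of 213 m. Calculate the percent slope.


elevation change = 5 * 50 = 250 m
slope = 250 / 213 * 100 = 117.4%

117.4%


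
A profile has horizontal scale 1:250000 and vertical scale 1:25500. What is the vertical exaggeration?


VE = horizontal_scale / vertical_scale = 250000 / 25500 ≈ 9.8

9.8x


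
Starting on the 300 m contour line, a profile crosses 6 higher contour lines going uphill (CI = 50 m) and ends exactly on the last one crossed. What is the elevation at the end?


elevation = 300 + 6 * 50 = 600 m

600 m


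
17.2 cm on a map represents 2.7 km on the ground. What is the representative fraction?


ground = 2.7 km = 270000 cm; RF denominator = ground / map = 270000 / 17.2 ≈ 15698; RF = 1:15698

1:15698


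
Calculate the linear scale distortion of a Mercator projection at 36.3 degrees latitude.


SF = 1 / cos(36.3) = 1 / 0.805928 = 1.241

1.241


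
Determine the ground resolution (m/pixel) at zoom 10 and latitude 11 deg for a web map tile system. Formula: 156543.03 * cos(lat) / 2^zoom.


res = 156543.03 * cos(11) / 2^10 = 156543.03 * 0.98162718 / 1024 = 150.07 m/pixel

150.07 m/pixel


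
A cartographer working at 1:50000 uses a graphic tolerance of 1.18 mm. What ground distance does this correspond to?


ground = 1.18 mm * 50000 / 1000 = 59.0 m

59.0 m


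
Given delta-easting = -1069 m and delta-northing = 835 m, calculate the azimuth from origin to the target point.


az = atan2(-1069, 835) = -52.0 deg
adjusted to 0-360: 308.0 degrees

308.0 degrees


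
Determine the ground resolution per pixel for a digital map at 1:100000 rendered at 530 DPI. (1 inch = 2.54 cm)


pixel_cm = 2.54 / 530 ≈ 0.004792 cm
ground = pixel_cm * 100000 / 100 = 2.54 * 100000 / (530 * 100) = 254000 / 53000 ≈ 4.79 m

4.79 m


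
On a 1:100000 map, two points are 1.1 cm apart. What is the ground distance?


ground = 1.1 cm * 100000 / 100 = 1100.0 m = 1.1 km

1.1 km


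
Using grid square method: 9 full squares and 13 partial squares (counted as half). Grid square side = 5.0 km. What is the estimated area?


effective squares = 9 + 13 * 0.5 = 15.5
area = 15.5 * 25.0 = 387.5 km^2

387.5 km^2


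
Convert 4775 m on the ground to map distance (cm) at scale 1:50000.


map_cm = 4775 * 100 / 50000 = 9.55 cm

9.55 cm


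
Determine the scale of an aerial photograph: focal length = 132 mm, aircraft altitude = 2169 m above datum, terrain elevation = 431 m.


scale = f / (H - h) = 132 mm / 1738 m = 132 / 1738000 = 1:13167

1:13167


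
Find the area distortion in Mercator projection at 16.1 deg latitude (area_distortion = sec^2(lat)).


area_distortion = 1/cos^2(16.1) = 1.083

1.083


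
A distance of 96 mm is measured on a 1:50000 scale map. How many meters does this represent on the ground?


ground = 96 mm * 50000 / 1000 = 4800.0 m

4800.0 m


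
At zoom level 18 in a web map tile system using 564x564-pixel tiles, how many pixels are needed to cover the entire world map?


tiles per axis = 2^18 = 262144
total tiles = 262144^2 = 68719476736
pixels per axis = 262144 * 564 = 147849216
total pixels = 147849216^2 = 21859390671814656

21859390671814656 pixels


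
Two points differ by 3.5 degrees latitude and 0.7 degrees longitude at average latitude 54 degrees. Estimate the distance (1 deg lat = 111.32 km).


dlat_km = 3.5 * 111.32 = 389.62
dlon_km = 0.7 * 111.32 * cos(54) ≈ 45.803
dist = sqrt(389.62^2 + 45.803^2) ≈ 392.3 km

392.3 km


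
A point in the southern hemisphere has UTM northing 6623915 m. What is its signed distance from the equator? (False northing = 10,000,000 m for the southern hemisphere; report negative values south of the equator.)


For southern: actual = 6623915 - 10000000 = -3376085 m

-3376085 m


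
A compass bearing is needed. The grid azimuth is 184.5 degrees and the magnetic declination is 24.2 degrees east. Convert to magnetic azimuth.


magnetic azimuth = grid azimuth - declination (east +ve)
mag_az = 184.5 - 24.2 = 160.3 degrees

160.3 degrees


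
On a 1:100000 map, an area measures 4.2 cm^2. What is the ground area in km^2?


ground_area = 4.2 * (100000/100)^2 = 4200000.0 m^2 = 4.2 km^2

4.2 km^2


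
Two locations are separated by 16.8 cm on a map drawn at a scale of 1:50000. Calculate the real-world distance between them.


ground = 16.8 cm * 50000 / 100 = 8400.0 m = 8.4 km

8.4 km


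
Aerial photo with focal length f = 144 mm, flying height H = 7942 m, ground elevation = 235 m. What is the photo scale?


scale = f / (H - h) = 144 mm / 7707 m = 144 / 7707000 = 1:53521

1:53521


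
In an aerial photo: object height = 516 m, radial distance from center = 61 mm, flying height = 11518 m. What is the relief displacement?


d = h * r / H = 516 * 61 / 11518 = 2.73 mm

2.73 mm


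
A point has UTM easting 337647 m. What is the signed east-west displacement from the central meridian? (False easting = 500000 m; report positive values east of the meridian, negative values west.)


displacement = 337647 - 500000 = -162353 m

-162353 m


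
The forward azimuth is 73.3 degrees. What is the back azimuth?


back azimuth = (73.3 + 180) mod 360 = 253.3 degrees

253.3 degrees


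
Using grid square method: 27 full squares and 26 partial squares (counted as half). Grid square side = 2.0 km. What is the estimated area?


effective squares = 27 + 26 * 0.5 = 40.0
area = 40.0 * 4.0 = 160.0 km^2

160.0 km^2


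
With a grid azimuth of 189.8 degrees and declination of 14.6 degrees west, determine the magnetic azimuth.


magnetic azimuth = grid azimuth - declination (east +ve)
mag_az = 189.8 - -14.6 = 204.4 degrees

204.4 degrees


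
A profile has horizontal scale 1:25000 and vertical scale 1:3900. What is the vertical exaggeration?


VE = horizontal_scale / vertical_scale = 25000 / 3900 ≈ 6.4

6.4x


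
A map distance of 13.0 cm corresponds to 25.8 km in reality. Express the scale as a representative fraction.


ground = 25.8 km = 2580000 cm; RF denominator = ground / map = 2580000 / 13.0 ≈ 198462; RF = 1:198462

1:198462


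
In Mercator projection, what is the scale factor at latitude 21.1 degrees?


SF = 1 / cos(21.1) = 1 / 0.932954 = 1.072

1.072


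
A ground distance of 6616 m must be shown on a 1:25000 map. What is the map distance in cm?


map_cm = 6616 * 100 / 25000 = 26.464 cm ≈ 26.46 cm

26.46 cm


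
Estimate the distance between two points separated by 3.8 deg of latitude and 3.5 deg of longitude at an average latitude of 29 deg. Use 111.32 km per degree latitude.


dlat_km = 3.8 * 111.32 = 423.016
dlon_km = 3.5 * 111.32 * cos(29) ≈ 340.769
dist = sqrt(423.016^2 + 340.769^2) ≈ 543.2 km

543.2 km


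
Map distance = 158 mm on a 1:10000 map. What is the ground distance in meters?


ground = 158 mm * 10000 / 1000 = 1580.0 m

1580.0 m


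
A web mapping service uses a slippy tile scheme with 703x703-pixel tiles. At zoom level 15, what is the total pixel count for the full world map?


tiles per axis = 2^15 = 32768
total tiles = 32768^2 = 1073741824
pixels per axis = 32768 * 703 = 23035904
total pixels = 23035904^2 = 530652873097216

530652873097216 pixels


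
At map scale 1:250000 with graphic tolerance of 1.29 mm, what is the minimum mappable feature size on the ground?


ground = 1.29 mm * 250000 / 1000 = 322.5 m

322.5 m


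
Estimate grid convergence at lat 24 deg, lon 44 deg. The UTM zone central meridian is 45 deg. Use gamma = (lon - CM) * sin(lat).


gamma = (44 - 45) * sin(24) = -1 * 0.406737 = -0.407 degrees

-0.407 degrees


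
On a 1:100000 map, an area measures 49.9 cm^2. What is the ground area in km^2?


ground_area = 49.9 * (100000/100)^2 = 49900000.0 m^2 = 49.9 km^2

49.9 km^2


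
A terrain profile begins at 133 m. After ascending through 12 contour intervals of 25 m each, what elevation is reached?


elevation = 133 + 12 * 25 = 433 m

433 m


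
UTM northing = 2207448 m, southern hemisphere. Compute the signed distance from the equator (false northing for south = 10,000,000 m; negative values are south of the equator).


For southern: actual = 2207448 - 10000000 = -7792552 m

-7792552 m
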